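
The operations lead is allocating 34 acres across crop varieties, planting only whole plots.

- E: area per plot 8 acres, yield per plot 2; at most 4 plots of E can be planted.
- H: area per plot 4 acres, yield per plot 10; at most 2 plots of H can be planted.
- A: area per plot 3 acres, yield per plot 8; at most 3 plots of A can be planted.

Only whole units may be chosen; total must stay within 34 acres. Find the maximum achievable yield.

48

2×E, 2×H, and 3×A: area 33 ≤ 34, yield 2·2 + 2·10 + 3·8 = 48.
1×E, 2×H, and 3×A: area 25 ≤ 34, yield 1·2 + 2·10 + 3·8 = 46.
Best is 48.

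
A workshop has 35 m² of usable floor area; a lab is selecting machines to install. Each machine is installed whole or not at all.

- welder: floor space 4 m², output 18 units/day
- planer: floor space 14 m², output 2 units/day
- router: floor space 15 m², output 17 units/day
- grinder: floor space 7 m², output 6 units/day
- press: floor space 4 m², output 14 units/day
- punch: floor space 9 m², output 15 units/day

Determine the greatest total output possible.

64

welder + router + grinder + press: floor space 4 + 15 + 7 + 4 = 30 ≤ 35, output 18 + 17 + 6 + 14 = 55.
welder + router + grinder + punch: floor space 4 + 15 + 7 + 9 = 35 ≤ 35, output 18 + 17 + 6 + 15 = 56.
welder + router + press + punch: floor space 4 + 15 + 4 + 9 = 32 ≤ 35, output 18 + 17 + 14 + 15 = 64.
Best is welder, router, press, and punch with total output 64.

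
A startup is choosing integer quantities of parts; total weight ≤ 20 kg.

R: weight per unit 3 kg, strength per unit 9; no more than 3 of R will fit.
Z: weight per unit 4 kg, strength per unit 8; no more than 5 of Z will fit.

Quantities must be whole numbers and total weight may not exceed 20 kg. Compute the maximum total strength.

43

Take 3×R and 2×Z: weight 17 ≤ 20, strength 3·9 + 2·8 = 43.
R has the best ratio (9/3) and is taken to its limit of 3; remaining capacity is filled optimally with the others.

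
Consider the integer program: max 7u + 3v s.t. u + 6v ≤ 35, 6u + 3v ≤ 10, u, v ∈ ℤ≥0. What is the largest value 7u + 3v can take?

10

The continuous relaxation peaks at (1.67, 0) with value 11.67; rounding to a feasible lattice point costs some objective.
(u,v)=(1,1): 1·1+6·1=7≤35, 6·1+3·1=9≤10, objective 10.
(u,v)=(1,0): 1·1+6·0=1≤35, 6·1+3·0=6≤10, objective 7.
(u,v)=(0,2): 1·0+6·2=12≤35, 6·0+3·2=6≤10, objective 6.
No feasible integer point exceeds 10.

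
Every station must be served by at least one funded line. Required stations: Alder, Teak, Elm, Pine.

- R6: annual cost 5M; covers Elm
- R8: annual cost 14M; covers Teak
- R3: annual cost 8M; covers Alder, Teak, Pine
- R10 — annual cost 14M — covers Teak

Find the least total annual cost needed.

This is a weighted set-cover instance.
Choose R6 and R3: together they cover Alder, Teak, Elm, Pine — every station.
Total annual cost: 5 + 8 = 13.

13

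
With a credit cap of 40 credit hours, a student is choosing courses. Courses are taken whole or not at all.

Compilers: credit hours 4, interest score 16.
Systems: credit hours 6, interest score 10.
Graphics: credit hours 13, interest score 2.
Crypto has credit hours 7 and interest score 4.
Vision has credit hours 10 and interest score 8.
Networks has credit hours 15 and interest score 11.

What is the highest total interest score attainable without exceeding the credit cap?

45

Treat it as a binary knapsack problem.
Allowing fractional choices, the relaxed optimum would be about 47.9, but courses are indivisible.
Compilers + Systems + Graphics + Crypto + Vision: credit hours 4 + 6 + 13 + 7 + 10 = 40 ≤ 40, interest score 16 + 10 + 2 + 4 + 8 = 40.
Compilers + Systems + Crypto + Networks: credit hours 4 + 6 + 7 + 15 = 32 ≤ 40, interest score 16 + 10 + 4 + 11 = 41.
Compilers + Systems + Vision + Networks: credit hours 4 + 6 + 10 + 15 = 35 ≤ 40, interest score 16 + 10 + 8 + 11 = 45.
Best is Compilers, Systems, Vision, and Networks with total interest score 45.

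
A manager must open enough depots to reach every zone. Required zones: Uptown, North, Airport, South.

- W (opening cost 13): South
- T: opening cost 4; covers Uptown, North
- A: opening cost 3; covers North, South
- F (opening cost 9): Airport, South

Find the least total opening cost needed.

The greedy cost-per-new-zone heuristic would pick A, T, and F for 16, but a cheaper cover exists.
Choose T and F: together they cover Uptown, North, Airport, South — every zone.
Total opening cost: 4 + 9 = 13.
No cover costs less than 13.

13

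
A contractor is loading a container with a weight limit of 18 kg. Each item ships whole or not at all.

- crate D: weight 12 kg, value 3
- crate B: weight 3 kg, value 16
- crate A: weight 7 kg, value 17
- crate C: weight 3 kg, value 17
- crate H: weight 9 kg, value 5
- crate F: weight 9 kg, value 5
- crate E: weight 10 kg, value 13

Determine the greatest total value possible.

50

crate B + crate C + crate E: weight 3 + 3 + 10 = 16 ≤ 18, value 16 + 17 + 13 = 46.
crate B + crate A + crate C: weight 3 + 7 + 3 = 13 ≤ 18, value 16 + 17 + 17 = 50.
crate B + crate C + crate H: weight 3 + 3 + 9 = 15 ≤ 18, value 16 + 17 + 5 = 38.
Best is crate B, crate A, and crate C with total value 50.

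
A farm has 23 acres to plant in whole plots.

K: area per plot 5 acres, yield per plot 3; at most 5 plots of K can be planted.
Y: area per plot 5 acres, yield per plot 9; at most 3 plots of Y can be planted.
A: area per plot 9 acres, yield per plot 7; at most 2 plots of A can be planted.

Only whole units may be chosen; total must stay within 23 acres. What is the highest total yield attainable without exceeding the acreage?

30

Take 1×K and 3×Y: area 20 ≤ 23, yield 1·3 + 3·9 = 30.
Y has the best ratio (9/5) and is taken to its limit of 3; remaining capacity is filled optimally with the others.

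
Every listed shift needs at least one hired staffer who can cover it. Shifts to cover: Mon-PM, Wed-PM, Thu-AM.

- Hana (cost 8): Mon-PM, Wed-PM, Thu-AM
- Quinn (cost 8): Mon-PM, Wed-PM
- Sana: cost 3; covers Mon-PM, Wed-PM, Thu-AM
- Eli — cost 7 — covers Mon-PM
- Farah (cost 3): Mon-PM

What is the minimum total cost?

3

Sana alone covers Mon-PM, Wed-PM, Thu-AM — every shift.
Total cost: 3.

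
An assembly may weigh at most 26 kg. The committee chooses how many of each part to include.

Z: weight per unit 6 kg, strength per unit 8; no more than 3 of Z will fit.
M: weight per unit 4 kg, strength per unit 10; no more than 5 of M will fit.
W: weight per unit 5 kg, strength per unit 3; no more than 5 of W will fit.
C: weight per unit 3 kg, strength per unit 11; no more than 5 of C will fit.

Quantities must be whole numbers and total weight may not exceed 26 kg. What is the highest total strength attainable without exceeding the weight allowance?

75

Take 2×M and 5×C: weight 23 ≤ 26, strength 2·10 + 5·11 = 75.
C has the best ratio (11/3) and is taken to its limit of 5; remaining capacity is filled optimally with the others.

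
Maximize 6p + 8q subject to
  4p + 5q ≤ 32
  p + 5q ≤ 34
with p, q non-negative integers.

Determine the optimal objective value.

50

Relaxing integrality, the LP optimum is 51.20 at (p,q) = (0, 6.4), which is not an integer point.
(p,q)=(3,4): 4·3+5·4=32≤32, 1·3+5·4=23≤34, objective 50.
(p,q)=(4,3): 4·4+5·3=31≤32, 1·4+5·3=19≤34, objective 48.
The best lattice point is (3,4), giving 50.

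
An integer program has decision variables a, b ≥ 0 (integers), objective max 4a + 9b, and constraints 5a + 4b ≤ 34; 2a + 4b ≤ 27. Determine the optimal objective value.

58

Relaxing integrality, the LP optimum is 60.75 at (a,b) = (0, 6.75), which is not an integer point.
(a,b)=(1,6): 5·1+4·6=29≤34, 2·1+4·6=26≤27, objective 58.
(a,b)=(0,6): 5·0+4·6=24≤34, 2·0+4·6=24≤27, objective 54.
The best lattice point is (1,6), giving 58.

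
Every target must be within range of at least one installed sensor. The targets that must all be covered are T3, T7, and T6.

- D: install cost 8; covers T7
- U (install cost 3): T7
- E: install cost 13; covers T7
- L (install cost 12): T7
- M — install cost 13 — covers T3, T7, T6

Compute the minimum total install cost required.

13

This is an integer covering problem.
The greedy cost-per-new-target heuristic would pick U and M for 16, but a cheaper cover exists.
M alone covers T3, T7, T6 — every target.
Total install cost: 13.
No cover costs less than 13.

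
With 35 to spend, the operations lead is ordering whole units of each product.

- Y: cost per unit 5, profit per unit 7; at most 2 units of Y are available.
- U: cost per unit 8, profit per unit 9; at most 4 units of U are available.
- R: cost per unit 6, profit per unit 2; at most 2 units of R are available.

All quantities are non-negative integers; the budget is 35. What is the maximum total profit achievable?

41

2×Y and 3×U: cost 34 ≤ 35, profit 2·7 + 3·9 = 41.
4×U: cost 32 ≤ 35, profit 4·9 = 36.
Best is 41.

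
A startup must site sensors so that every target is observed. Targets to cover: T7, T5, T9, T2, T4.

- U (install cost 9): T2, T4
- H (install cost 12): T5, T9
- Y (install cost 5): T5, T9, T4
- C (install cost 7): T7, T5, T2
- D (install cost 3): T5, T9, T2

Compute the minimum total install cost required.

This is an integer covering problem.
Choose Y and C: together they cover T7, T5, T9, T2, T4 — every target.
Total install cost: 5 + 7 = 12.

12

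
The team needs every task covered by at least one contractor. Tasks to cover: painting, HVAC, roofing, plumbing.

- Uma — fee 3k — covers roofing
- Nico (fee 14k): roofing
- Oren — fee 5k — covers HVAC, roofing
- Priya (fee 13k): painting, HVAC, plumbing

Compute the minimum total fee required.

This is an integer covering problem.
The greedy cost-per-new-task heuristic would pick Oren and Priya for 18, but a cheaper cover exists.
Choose Uma and Priya: together they cover painting, HVAC, roofing, plumbing — every task.
Total fee: 3 + 13 = 16.
No cover costs less than 16.

16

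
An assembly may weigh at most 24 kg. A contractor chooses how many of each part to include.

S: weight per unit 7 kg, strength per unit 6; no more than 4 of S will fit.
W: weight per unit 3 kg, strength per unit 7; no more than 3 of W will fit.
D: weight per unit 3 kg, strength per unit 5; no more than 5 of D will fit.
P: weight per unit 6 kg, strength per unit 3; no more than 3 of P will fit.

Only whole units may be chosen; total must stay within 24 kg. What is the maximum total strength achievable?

46

This is a bounded integer knapsack.
3×W and 5×D: weight 24 ≤ 24, strength 3·7 + 5·5 = 46.
3×W and 4×D: weight 21 ≤ 24, strength 3·7 + 4·5 = 41.
Best is 46.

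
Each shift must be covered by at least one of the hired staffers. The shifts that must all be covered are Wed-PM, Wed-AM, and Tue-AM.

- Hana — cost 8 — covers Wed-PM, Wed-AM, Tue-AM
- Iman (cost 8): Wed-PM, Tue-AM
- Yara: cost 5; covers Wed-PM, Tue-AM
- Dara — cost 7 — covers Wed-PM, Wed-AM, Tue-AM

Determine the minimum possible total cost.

7

This is an integer covering problem.
Dara alone covers Wed-PM, Wed-AM, Tue-AM — every shift.
Total cost: 7.
No cover costs less than 7.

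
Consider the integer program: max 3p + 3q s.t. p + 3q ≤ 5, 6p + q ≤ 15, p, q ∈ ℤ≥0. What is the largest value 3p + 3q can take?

The continuous relaxation peaks at (2.35, 0.882) with value 9.71; rounding to a feasible lattice point costs some objective.
(p,q)=(2,1) is feasible, giving 9.
(p,q)=(1,1) is feasible, giving 6.
The best lattice point is (2,1), giving 9.

9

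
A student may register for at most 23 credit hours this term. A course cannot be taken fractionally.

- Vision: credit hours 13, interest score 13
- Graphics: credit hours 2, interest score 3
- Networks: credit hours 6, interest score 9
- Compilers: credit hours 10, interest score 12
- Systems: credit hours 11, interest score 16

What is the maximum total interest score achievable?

31

Treat it as a binary knapsack problem.
Allowing fractional choices, the relaxed optimum would be about 32.8, but courses are indivisible.
Graphics + Compilers + Systems: credit hours 2 + 10 + 11 = 23 ≤ 23, interest score 3 + 12 + 16 = 31.
Graphics + Networks + Systems: credit hours 2 + 6 + 11 = 19 ≤ 23, interest score 3 + 9 + 16 = 28.
Best is Graphics, Compilers, and Systems with total interest score 31.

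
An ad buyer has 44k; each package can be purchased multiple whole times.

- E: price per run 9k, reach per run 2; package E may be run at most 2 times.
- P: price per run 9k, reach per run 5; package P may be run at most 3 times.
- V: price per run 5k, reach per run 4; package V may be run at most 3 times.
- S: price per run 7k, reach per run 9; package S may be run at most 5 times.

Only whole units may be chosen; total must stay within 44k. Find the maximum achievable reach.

50

S has the best ratio (9/7); taking only S gives at most 5×9 = 45 (stopped by the supply cap of 5).
Mixing does better — 1×P and 5×S: price 44 ≤ 44, reach 1·5 + 5·9 = 50.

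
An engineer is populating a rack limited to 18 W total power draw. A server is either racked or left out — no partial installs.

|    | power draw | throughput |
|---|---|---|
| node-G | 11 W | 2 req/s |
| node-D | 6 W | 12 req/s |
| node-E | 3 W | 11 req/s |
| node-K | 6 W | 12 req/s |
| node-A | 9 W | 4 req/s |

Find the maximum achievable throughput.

35

This is an integer program with binary decision variables.
node-D + node-E + node-A: power draw 6 + 3 + 9 = 18 ≤ 18, throughput 12 + 11 + 4 = 27.
node-D + node-E + node-K: power draw 6 + 3 + 6 = 15 ≤ 18, throughput 12 + 11 + 12 = 35.
node-E + node-K + node-A: power draw 3 + 6 + 9 = 18 ≤ 18, throughput 11 + 12 + 4 = 27.
Best is node-D, node-E, and node-K with total throughput 35.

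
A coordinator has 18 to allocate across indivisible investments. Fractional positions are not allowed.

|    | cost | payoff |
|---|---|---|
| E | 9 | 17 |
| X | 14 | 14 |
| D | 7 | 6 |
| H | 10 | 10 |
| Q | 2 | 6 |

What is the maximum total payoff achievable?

Treat it as a binary knapsack problem.
E + Q: cost 9 + 2 = 11 ≤ 18, payoff 17 + 6 = 23.
E + D + Q: cost 9 + 7 + 2 = 18 ≤ 18, payoff 17 + 6 + 6 = 29.
E + D: cost 9 + 7 = 16 ≤ 18, payoff 17 + 6 = 23.
Best is E, D, and Q with total payoff 29.

29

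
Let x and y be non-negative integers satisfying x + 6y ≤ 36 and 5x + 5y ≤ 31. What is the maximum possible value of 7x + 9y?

Relaxing integrality, the LP optimum is 55.32 at (x,y) = (0.24, 5.96), which is not an integer point.
(x,y)=(0,6): 1·0+6·6=36≤36, 5·0+5·6=30≤31, objective 54.
(x,y)=(1,5): 1·1+6·5=31≤36, 5·1+5·5=30≤31, objective 52.
(x,y)=(0,5): 1·0+6·5=30≤36, 5·0+5·5=25≤31, objective 45.
(x,y)=(1,4): 1·1+6·4=25≤36, 5·1+5·4=25≤31, objective 43.
No feasible integer point exceeds 54.

54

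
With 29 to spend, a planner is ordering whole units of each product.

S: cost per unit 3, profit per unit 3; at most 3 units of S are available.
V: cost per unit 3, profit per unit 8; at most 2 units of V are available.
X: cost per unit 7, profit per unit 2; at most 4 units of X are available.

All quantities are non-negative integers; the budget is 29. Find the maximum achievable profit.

This is a bounded integer knapsack.
Take 3×S, 2×V, and 2×X: cost 29 ≤ 29, profit 3·3 + 2·8 + 2·2 = 29.
V has the best ratio (8/3) and is taken to its limit of 2; remaining capacity is filled optimally with the others.

29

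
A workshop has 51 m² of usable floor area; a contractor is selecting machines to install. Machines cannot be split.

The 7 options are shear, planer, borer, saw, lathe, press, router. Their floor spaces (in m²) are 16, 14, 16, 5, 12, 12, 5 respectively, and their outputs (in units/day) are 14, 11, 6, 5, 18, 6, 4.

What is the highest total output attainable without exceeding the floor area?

48

shear + saw + lathe + press + router: floor space 16 + 5 + 12 + 12 + 5 = 50 ≤ 51, output 14 + 5 + 18 + 6 + 4 = 47.
shear + planer + lathe + router: floor space 16 + 14 + 12 + 5 = 47 ≤ 51, output 14 + 11 + 18 + 4 = 47.
shear + planer + saw + lathe: floor space 16 + 14 + 5 + 12 = 47 ≤ 51, output 14 + 11 + 5 + 18 = 48.
Best is shear, planer, saw, and lathe with total output 48.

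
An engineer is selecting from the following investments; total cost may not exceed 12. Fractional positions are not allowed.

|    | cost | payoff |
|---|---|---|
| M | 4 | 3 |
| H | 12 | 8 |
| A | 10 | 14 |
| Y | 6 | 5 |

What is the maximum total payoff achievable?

This is a 0-1 knapsack instance.
Take A: cost 10 ≤ 12, payoff 14.
No other feasible combination does better.

14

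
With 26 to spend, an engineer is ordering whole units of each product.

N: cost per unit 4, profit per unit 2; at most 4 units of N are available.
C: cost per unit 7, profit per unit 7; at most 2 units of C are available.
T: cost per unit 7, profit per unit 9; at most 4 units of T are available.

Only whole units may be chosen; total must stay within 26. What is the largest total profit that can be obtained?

29

1×N and 3×T: cost 25 ≤ 26, profit 1·2 + 3·9 = 29.
3×T: cost 21 ≤ 26, profit 3·9 = 27.
Best is 29.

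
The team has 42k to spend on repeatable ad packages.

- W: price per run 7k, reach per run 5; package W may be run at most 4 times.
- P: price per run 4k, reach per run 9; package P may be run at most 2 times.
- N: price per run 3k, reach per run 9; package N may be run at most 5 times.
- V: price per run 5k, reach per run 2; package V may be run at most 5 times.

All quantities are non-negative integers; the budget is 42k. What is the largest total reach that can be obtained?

75

This is a bounded integer knapsack.
N has the best ratio (9/3); taking only N gives at most 5×9 = 45 (stopped by the supply cap of 5).
Mixing does better — 2×W, 2×P, 5×N, and 1×V: price 42 ≤ 42, reach 2·5 + 2·9 + 5·9 + 1·2 = 75.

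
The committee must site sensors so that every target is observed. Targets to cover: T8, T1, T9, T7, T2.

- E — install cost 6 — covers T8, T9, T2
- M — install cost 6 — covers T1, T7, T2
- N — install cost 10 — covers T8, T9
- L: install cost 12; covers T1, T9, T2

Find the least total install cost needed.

Choose E and M: together they cover T8, T1, T9, T7, T2 — every target.
Total install cost: 6 + 6 = 12.

12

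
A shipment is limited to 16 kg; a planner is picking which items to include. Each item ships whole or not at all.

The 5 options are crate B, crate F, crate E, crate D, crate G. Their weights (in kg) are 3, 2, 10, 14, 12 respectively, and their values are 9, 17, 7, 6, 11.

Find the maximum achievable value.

Allowing fractional choices, the relaxed optimum would be about 36.1, but items are indivisible.
crate B + crate F + crate E: weight 3 + 2 + 10 = 15 ≤ 16, value 9 + 17 + 7 = 33.
crate B + crate F: weight 3 + 2 = 5 ≤ 16, value 9 + 17 = 26.
crate F + crate G: weight 2 + 12 = 14 ≤ 16, value 17 + 11 = 28.
Best is crate B, crate F, and crate E with total value 33.

33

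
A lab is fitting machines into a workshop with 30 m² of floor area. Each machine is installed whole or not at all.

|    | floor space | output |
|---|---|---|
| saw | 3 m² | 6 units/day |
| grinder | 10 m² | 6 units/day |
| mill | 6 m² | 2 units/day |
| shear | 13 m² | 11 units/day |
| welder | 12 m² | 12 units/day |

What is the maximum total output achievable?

This is an integer program with binary decision variables.
Allowing fractional choices, the relaxed optimum would be about 30.2, but machines are indivisible.
saw + grinder + welder: floor space 3 + 10 + 12 = 25 ≤ 30, output 6 + 6 + 12 = 24.
saw + shear + welder: floor space 3 + 13 + 12 = 28 ≤ 30, output 6 + 11 + 12 = 29.
Best is saw, shear, and welder with total output 29.

29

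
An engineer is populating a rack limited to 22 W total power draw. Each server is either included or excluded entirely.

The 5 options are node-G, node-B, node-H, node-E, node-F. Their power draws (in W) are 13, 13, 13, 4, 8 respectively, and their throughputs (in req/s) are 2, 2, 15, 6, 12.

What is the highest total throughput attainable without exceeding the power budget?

This is a 0-1 knapsack instance.
Allowing fractional choices, the relaxed optimum would be about 29.5, but servers are indivisible.
node-H + node-F: power draw 13 + 8 = 21 ≤ 22, throughput 15 + 12 = 27.
node-H + node-E: power draw 13 + 4 = 17 ≤ 22, throughput 15 + 6 = 21.
Best is node-H and node-F with total throughput 27.

27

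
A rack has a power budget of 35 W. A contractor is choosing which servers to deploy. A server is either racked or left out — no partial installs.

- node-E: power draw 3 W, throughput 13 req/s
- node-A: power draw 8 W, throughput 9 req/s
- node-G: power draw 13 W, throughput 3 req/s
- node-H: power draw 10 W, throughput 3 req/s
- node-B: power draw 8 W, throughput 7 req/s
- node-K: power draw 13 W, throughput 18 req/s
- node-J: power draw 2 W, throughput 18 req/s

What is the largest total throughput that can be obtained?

Treat it as a binary knapsack problem.
Allowing fractional choices, the relaxed optimum would be about 65.3, but servers are indivisible.
node-E + node-A + node-B + node-K + node-J: power draw 3 + 8 + 8 + 13 + 2 = 34 ≤ 35, throughput 13 + 9 + 7 + 18 + 18 = 65.
node-E + node-B + node-K + node-J: power draw 3 + 8 + 13 + 2 = 26 ≤ 35, throughput 13 + 7 + 18 + 18 = 56.
node-E + node-A + node-K + node-J: power draw 3 + 8 + 13 + 2 = 26 ≤ 35, throughput 13 + 9 + 18 + 18 = 58.
Best is node-E, node-A, node-B, node-K, and node-J with total throughput 65.

65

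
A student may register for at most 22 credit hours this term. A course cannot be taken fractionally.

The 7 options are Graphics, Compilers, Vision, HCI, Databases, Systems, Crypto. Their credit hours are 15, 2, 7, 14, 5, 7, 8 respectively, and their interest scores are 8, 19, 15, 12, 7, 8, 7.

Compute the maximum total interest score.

Compilers + Vision + Databases + Crypto: credit hours 2 + 7 + 5 + 8 = 22 ≤ 22, interest score 19 + 15 + 7 + 7 = 48.
Compilers + Vision + Systems: credit hours 2 + 7 + 7 = 16 ≤ 22, interest score 19 + 15 + 8 = 42.
Compilers + Vision + Databases + Systems: credit hours 2 + 7 + 5 + 7 = 21 ≤ 22, interest score 19 + 15 + 7 + 8 = 49.
Best is Compilers, Vision, Databases, and Systems with total interest score 49.

49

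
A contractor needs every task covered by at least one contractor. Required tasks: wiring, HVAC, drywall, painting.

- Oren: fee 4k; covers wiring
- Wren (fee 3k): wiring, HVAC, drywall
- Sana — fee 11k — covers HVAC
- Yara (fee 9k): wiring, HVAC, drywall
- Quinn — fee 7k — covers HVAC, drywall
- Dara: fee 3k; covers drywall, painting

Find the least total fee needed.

Choose Wren and Dara: together they cover wiring, HVAC, drywall, painting — every task.
Total fee: 3 + 3 = 6.
No cover costs less than 6.

6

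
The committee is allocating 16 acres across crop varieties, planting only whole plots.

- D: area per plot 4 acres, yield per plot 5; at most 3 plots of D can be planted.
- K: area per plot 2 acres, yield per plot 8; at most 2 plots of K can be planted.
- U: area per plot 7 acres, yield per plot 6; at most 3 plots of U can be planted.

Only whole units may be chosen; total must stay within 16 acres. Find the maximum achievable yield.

Take 3×D and 2×K: area 16 ≤ 16, yield 3·5 + 2·8 = 31.
K has the best ratio (8/2) and is taken to its limit of 2; remaining capacity is filled optimally with the others.

31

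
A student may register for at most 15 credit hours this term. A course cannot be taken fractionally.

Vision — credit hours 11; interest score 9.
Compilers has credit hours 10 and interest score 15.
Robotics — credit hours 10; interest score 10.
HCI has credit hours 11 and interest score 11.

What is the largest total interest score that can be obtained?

Treat it as a binary knapsack problem.
Compilers: credit hours 10 ≤ 15, interest score 15.
Robotics: credit hours 10 ≤ 15, interest score 10.
HCI: credit hours 11 ≤ 15, interest score 11.
Best is Compilers with total interest score 15.

15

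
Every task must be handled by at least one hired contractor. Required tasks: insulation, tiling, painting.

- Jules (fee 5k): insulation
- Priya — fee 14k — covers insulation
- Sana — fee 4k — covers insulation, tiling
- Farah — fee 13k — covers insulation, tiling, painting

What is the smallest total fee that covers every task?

This is a weighted set-cover instance.
The greedy cost-per-new-task heuristic would pick Sana and Farah for 17, but a cheaper cover exists.
Farah alone covers insulation, tiling, painting — every task.
Total fee: 13.
No cover costs less than 13.

13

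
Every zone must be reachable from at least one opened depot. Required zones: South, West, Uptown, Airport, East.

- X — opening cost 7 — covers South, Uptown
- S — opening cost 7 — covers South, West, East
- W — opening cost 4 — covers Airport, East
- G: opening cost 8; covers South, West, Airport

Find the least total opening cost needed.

Choose X, S, and W: together they cover South, West, Uptown, Airport, East — every zone.
Total opening cost: 7 + 7 + 4 = 18.
No cover costs less than 18.

18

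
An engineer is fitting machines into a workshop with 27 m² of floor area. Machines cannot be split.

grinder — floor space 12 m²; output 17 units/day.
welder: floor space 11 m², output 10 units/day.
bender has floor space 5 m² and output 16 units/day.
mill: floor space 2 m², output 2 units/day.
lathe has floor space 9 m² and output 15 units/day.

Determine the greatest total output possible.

48

Take grinder, bender, and lathe: floor space 12 + 5 + 9 = 26 ≤ 27, output 17 + 16 + 15 = 48.
No other feasible combination does better.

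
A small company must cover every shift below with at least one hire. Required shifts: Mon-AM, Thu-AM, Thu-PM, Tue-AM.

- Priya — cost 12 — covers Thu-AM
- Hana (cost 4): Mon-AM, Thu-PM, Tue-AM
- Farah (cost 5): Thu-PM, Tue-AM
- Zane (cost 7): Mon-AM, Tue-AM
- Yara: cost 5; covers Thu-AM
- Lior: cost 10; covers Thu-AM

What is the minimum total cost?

Choose Hana and Yara: together they cover Mon-AM, Thu-AM, Thu-PM, Tue-AM — every shift.
Total cost: 4 + 5 = 9.
No cover costs less than 9.

9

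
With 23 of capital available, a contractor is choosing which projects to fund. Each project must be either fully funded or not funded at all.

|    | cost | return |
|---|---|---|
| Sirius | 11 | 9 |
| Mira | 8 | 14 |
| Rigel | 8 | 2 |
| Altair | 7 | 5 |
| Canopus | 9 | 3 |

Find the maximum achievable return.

Allowing fractional choices, the relaxed optimum would be about 25.9, but projects are indivisible.
Mira + Rigel + Altair: cost 8 + 8 + 7 = 23 ≤ 23, return 14 + 2 + 5 = 21.
Sirius + Mira: cost 11 + 8 = 19 ≤ 23, return 9 + 14 = 23.
Mira + Altair: cost 8 + 7 = 15 ≤ 23, return 14 + 5 = 19.
Best is Sirius and Mira with total return 23.

23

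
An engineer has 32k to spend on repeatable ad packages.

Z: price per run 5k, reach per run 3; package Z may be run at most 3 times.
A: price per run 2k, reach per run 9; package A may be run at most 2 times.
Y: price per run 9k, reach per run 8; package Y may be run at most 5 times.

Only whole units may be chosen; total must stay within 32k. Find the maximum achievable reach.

2×A and 3×Y: price 31 ≤ 32, reach 2·9 + 3·8 = 42.
2×Z, 2×A, and 2×Y: price 32 ≤ 32, reach 2·3 + 2·9 + 2·8 = 40.
Best is 42.

42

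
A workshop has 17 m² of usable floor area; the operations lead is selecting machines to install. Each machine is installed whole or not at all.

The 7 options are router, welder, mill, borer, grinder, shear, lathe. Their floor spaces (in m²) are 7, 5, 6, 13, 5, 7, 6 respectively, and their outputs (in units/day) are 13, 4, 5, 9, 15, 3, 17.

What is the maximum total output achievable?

37

This is a 0-1 knapsack instance.
Allowing fractional choices, the relaxed optimum would be about 43.1, but machines are indivisible.
welder + grinder + lathe: floor space 5 + 5 + 6 = 16 ≤ 17, output 4 + 15 + 17 = 36.
mill + grinder + lathe: floor space 6 + 5 + 6 = 17 ≤ 17, output 5 + 15 + 17 = 37.
grinder + lathe: floor space 5 + 6 = 11 ≤ 17, output 15 + 17 = 32.
Best is mill, grinder, and lathe with total output 37.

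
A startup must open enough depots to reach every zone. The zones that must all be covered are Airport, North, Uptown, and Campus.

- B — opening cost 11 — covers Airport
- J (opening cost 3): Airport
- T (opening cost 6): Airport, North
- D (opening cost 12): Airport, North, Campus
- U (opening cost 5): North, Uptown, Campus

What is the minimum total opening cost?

8

Choose J and U: together they cover Airport, North, Uptown, Campus — every zone.
Total opening cost: 3 + 5 = 8.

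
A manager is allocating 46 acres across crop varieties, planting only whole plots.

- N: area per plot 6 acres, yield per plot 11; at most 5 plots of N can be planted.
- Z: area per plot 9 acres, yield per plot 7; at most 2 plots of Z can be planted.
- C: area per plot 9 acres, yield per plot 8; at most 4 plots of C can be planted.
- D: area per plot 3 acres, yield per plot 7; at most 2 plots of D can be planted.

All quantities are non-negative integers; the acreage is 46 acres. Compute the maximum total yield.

77

This is a bounded integer knapsack.
Take 5×N, 1×C, and 2×D: area 45 ≤ 46, yield 5·11 + 1·8 + 2·7 = 77.
D has the best ratio (7/3) and is taken to its limit of 2; remaining capacity is filled optimally with the others.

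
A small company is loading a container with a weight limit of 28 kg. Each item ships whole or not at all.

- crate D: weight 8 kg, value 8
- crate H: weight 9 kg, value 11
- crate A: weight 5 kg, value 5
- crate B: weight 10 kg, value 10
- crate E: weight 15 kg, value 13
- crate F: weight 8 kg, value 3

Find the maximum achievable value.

crate D + crate H + crate B: weight 8 + 9 + 10 = 27 ≤ 28, value 8 + 11 + 10 = 29.
crate D + crate A + crate E: weight 8 + 5 + 15 = 28 ≤ 28, value 8 + 5 + 13 = 26.
crate H + crate A + crate B: weight 9 + 5 + 10 = 24 ≤ 28, value 11 + 5 + 10 = 26.
Best is crate D, crate H, and crate B with total value 29.

29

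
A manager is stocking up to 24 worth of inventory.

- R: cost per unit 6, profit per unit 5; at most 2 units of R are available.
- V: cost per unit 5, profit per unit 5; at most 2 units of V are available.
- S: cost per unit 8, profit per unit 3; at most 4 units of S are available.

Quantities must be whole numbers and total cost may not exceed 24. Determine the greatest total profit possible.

20

V has the best ratio (5/5); taking only V gives at most 2×5 = 10 (stopped by the supply cap of 2).
Mixing does better — 2×R and 2×V: cost 22 ≤ 24, profit 2·5 + 2·5 = 20.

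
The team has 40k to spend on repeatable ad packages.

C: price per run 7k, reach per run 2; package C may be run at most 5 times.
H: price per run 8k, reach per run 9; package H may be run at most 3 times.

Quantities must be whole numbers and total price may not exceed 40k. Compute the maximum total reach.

2×C and 3×H: price 38 ≤ 40, reach 2·2 + 3·9 = 31.
1×C and 3×H: price 31 ≤ 40, reach 1·2 + 3·9 = 29.
Best is 31.

31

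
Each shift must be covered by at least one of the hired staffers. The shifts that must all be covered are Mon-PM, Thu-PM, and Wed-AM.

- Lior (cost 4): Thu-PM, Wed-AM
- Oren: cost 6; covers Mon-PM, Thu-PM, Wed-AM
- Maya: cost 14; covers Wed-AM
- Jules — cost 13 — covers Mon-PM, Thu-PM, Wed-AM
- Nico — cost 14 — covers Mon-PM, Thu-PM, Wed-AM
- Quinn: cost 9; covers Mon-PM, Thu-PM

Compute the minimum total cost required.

This is a weighted set-cover instance.
The greedy cost-per-new-shift heuristic would pick Lior and Oren for 10, but a cheaper cover exists.
Oren alone covers Mon-PM, Thu-PM, Wed-AM — every shift.
Total cost: 6.
No cover costs less than 6.

6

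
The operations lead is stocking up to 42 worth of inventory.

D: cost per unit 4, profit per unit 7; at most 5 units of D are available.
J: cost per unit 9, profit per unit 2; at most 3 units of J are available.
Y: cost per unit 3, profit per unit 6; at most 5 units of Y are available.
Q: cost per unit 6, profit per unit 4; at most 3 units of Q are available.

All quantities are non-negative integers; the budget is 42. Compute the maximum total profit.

Take 5×D, 5×Y, and 1×Q: cost 41 ≤ 42, profit 5·7 + 5·6 + 1·4 = 69.
Y has the best ratio (6/3) and is taken to its limit of 5; remaining capacity is filled optimally with the others.

69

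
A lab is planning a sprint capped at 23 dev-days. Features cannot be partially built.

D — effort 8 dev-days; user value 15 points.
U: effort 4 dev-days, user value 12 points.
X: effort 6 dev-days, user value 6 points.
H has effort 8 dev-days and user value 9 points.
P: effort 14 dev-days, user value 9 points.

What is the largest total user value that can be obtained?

D + U + X: effort 8 + 4 + 6 = 18 ≤ 23, user value 15 + 12 + 6 = 33.
D + U + H: effort 8 + 4 + 8 = 20 ≤ 23, user value 15 + 12 + 9 = 36.
D + X + H: effort 8 + 6 + 8 = 22 ≤ 23, user value 15 + 6 + 9 = 30.
Best is D, U, and H with total user value 36.

36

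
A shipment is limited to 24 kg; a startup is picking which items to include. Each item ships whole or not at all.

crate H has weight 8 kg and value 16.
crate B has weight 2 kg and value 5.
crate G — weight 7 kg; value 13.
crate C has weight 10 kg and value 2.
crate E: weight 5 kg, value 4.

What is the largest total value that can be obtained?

38

Allowing fractional choices, the relaxed optimum would be about 38.4, but items are indivisible.
crate H + crate G + crate E: weight 8 + 7 + 5 = 20 ≤ 24, value 16 + 13 + 4 = 33.
crate H + crate B + crate G: weight 8 + 2 + 7 = 17 ≤ 24, value 16 + 5 + 13 = 34.
crate H + crate B + crate G + crate E: weight 8 + 2 + 7 + 5 = 22 ≤ 24, value 16 + 5 + 13 + 4 = 38.
Best is crate H, crate B, crate G, and crate E with total value 38.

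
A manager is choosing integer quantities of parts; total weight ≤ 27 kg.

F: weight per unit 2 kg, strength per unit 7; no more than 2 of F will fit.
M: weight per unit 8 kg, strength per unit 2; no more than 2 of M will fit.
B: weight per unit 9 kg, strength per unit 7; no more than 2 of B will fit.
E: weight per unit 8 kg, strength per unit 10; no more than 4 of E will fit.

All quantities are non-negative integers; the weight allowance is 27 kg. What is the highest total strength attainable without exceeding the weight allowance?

1×F and 3×E: weight 26 ≤ 27, strength 1·7 + 3·10 = 37.
1×F, 1×B, and 2×E: weight 27 ≤ 27, strength 1·7 + 1·7 + 2·10 = 34.
Best is 37.

37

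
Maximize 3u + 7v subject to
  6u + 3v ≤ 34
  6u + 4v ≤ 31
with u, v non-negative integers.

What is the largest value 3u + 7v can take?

49

Relaxing integrality, the LP optimum is 54.25 at (u,v) = (0, 7.75), which is not an integer point.
(u,v)=(0,7): 6·0+3·7=21≤34, 6·0+4·7=28≤31, objective 49.
(u,v)=(1,6): 6·1+3·6=24≤34, 6·1+4·6=30≤31, objective 45.
(u,v)=(0,6): 6·0+3·6=18≤34, 6·0+4·6=24≤31, objective 42.
No feasible integer point exceeds 49.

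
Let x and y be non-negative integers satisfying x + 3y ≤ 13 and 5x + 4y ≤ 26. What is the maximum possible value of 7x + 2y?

The continuous relaxation peaks at (5.2, 0) with value 36.40; rounding to a feasible lattice point costs some objective.
(x,y)=(5,0): 1·5+3·0=5≤13, 5·5+4·0=25≤26, objective 35.
(x,y)=(4,1): 1·4+3·1=7≤13, 5·4+4·1=24≤26, objective 30.
(x,y)=(4,0): 1·4+3·0=4≤13, 5·4+4·0=20≤26, objective 28.
No feasible integer point exceeds 35.

35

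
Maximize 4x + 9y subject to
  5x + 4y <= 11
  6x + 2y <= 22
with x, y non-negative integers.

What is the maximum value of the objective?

Relaxing integrality, the LP optimum is 24.75 at (x,y) = (0, 2.75), which is not an integer point.
(x,y)=(0,2): 5·0+4·2=8≤11, 6·0+2·2=4≤22, objective 18.
(x,y)=(1,1): 5·1+4·1=9≤11, 6·1+2·1=8≤22, objective 13.
(x,y)=(0,1): 5·0+4·1=4≤11, 6·0+2·1=2≤22, objective 9.
The best lattice point is (0,2), giving 18.

18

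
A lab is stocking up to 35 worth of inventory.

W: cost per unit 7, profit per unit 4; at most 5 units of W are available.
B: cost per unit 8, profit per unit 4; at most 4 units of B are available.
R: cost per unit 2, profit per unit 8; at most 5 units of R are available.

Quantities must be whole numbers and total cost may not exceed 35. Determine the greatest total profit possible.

52

This is a bounded integer knapsack.
R has the best ratio (8/2); taking only R gives at most 5×8 = 40 (stopped by the supply cap of 5).
Mixing does better — 3×B and 5×R: cost 34 ≤ 35, profit 3·4 + 5·8 = 52.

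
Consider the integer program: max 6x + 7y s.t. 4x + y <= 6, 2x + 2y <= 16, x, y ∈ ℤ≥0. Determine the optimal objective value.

42

(x,y)=(0,6): 4·0+1·6=6≤6, 2·0+2·6=12≤16, objective 42.
(x,y)=(0,5): 4·0+1·5=5≤6, 2·0+2·5=10≤16, objective 35.
No feasible integer point exceeds 42.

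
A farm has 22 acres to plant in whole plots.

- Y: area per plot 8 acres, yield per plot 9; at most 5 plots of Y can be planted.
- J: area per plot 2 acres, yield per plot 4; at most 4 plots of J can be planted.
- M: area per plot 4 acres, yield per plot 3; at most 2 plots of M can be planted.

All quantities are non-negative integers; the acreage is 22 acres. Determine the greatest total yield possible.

J has the best ratio (4/2); taking only J gives at most 4×4 = 16 (stopped by the supply cap of 4).
Mixing does better — 2×Y and 3×J: area 22 ≤ 22, yield 2·9 + 3·4 = 30.

30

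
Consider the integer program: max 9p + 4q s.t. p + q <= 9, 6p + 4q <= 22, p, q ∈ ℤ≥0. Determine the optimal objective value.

Relaxing integrality, the LP optimum is 33.00 at (p,q) = (3.67, 0), which is not an integer point.
(p,q)=(3,1): 1·3+1·1=4≤9, 6·3+4·1=22≤22, objective 31.
(p,q)=(3,0): 1·3+1·0=3≤9, 6·3+4·0=18≤22, objective 27.
(p,q)=(2,2): 1·2+1·2=4≤9, 6·2+4·2=20≤22, objective 26.
Maximum is 31 at (p,q)=(3,1).

31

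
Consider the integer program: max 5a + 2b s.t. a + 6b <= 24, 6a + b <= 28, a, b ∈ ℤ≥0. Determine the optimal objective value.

26

Relaxing integrality, the LP optimum is 27.20 at (a,b) = (4.11, 3.31), which is not an integer point.
(a,b)=(4,3): 1·4+6·3=22≤24, 6·4+1·3=27≤28, objective 26.
(a,b)=(4,2): 1·4+6·2=16≤24, 6·4+1·2=26≤28, objective 24.
(a,b)=(3,3): 1·3+6·3=21≤24, 6·3+1·3=21≤28, objective 21.
Maximum is 26 at (a,b)=(4,3).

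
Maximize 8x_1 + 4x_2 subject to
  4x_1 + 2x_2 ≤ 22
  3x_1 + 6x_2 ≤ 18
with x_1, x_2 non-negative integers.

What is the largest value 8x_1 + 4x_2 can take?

Relaxing integrality, the LP optimum is 44.00 at (x_1,x_2) = (5.5, 0), which is not an integer point.
(x_1,x_2)=(5,0): 4·5+2·0=20≤22, 3·5+6·0=15≤18, objective 40.
(x_1,x_2)=(4,1): 4·4+2·1=18≤22, 3·4+6·1=18≤18, objective 36.
(x_1,x_2)=(4,0): 4·4+2·0=16≤22, 3·4+6·0=12≤18, objective 32.
No feasible integer point exceeds 40.

40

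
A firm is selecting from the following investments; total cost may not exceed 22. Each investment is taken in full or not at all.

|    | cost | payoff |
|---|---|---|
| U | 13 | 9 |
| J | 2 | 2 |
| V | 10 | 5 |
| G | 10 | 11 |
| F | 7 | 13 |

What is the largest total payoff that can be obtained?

G + F: cost 10 + 7 = 17 ≤ 22, payoff 11 + 13 = 24.
J + G + F: cost 2 + 10 + 7 = 19 ≤ 22, payoff 2 + 11 + 13 = 26.
U + J + F: cost 13 + 2 + 7 = 22 ≤ 22, payoff 9 + 2 + 13 = 24.
Best is J, G, and F with total payoff 26.

26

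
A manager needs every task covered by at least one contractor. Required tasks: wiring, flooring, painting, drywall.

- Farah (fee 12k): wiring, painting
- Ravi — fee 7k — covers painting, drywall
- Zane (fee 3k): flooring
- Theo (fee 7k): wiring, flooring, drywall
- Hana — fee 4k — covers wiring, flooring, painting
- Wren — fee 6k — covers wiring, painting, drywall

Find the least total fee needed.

9

This is a weighted set-cover instance.
Choose Zane and Wren: together they cover wiring, flooring, painting, drywall — every task.
Total fee: 3 + 6 = 9.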